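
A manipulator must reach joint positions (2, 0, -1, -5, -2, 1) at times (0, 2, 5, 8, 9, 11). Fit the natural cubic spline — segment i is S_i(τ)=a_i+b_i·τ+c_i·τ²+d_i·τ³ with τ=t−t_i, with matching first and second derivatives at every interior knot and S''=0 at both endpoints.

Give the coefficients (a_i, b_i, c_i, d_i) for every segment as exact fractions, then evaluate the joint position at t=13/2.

Δ: Δ0=-1, Δ1=-1/3, Δ2=-4/3, Δ3=3, Δ4=3/2
row 1: diag=10, rhs=4; c'=3/10, d'=2/5
row 2: denom=12−3·3/10=111/10; d'=(-6−3·2/5)/(111/10)=-24/37
row 3: denom=8−3·10/37=266/37; d'=(26−3·-24/37)/(266/37)=517/133
row 4: denom=6−1·37/266=1559/266; d'=(-9−1·517/133)/(1559/266)=-3428/1559
back: M4=-3428/1559
back: M3=517/133−37/266·-3428/1559=6537/1559
back: M2=-24/37−10/37·6537/1559=-2778/1559
back: M1=2/5−3/10·-2778/1559=1457/1559
M: M0=0, M1=1457/1559, M2=-2778/1559, M3=6537/1559, M4=-3428/1559, M5=0
seg 0: a=2, c=M0/2=0, d=(M1−M0)/(6·2)=1457/18708, b=Δ0−h0·(2M0+M1)/6=-6134/4677
seg 1: a=0, c=M1/2=1457/3118, d=(M2−M1)/(6·3)=-4235/28062, b=Δ1−h1·(2M1+M2)/6=-1763/4677
seg 2: a=-1, c=M2/2=-1389/1559, d=(M3−M2)/(6·3)=1035/3118, b=Δ2−h2·(2M2+M3)/6=-15415/9354
seg 3: a=-5, c=M3/2=6537/3118, d=(M4−M3)/(6·1)=-9965/9354, b=Δ3−h3·(2M3+M4)/6=9208/4677
seg 4: a=-2, c=M4/2=-1714/1559, d=(M5−M4)/(6·2)=857/4677, b=Δ4−h4·(2M4+M5)/6=27743/9354
t_q=13/2 → seg 2, τ=3/2; S=-1+-15415/9354·τ+-1389/1559·τ²+1035/3118·τ³=-108663/24944

  seg 0: a=2 b=-6134/4677 c=0 d=1457/18708
  seg 1: a=0 b=-1763/4677 c=1457/3118 d=-4235/28062
  seg 2: a=-1 b=-15415/9354 c=-1389/1559 d=1035/3118
  seg 3: a=-5 b=9208/4677 c=6537/3118 d=-9965/9354
  seg 4: a=-2 b=27743/9354 c=-1714/1559 d=857/4677
S(13/2) = -108663/24944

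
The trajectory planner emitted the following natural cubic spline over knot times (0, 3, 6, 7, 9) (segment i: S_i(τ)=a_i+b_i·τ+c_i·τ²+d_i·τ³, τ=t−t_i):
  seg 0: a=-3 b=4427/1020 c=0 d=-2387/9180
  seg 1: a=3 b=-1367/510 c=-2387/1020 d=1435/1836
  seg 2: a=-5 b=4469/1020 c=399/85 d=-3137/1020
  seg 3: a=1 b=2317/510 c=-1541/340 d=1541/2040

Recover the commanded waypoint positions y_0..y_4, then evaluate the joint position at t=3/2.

y_0 = S_0(0) = a_0 = -3
y_1 = S_1(0) = a_1 = 3
y_2 = S_2(0) = a_2 = -5
y_3 = S_3(0) = a_3 = 1
y_4 = S_3(2) = -2
t_q=3/2 is in segment 0 (τ=3/2); S_0(τ)=7161/2720

y_0=-3 y_1=3 y_2=-5 y_3=1 y_4=-2
S(3/2) = 7161/2720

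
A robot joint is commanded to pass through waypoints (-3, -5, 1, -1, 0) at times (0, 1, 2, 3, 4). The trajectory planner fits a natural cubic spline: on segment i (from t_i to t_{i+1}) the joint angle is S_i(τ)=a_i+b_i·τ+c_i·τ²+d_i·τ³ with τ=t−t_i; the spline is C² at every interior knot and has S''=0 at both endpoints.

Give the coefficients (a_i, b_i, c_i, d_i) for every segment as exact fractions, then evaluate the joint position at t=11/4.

Δ: Δ0=-2, Δ1=6, Δ2=-2, Δ3=1
row 1: diag=4, rhs=48; c'=1/4, d'=12
row 2: denom=4−1·1/4=15/4; d'=(-48−1·12)/(15/4)=-16
row 3: denom=4−1·4/15=56/15; d'=(18−1·-16)/(56/15)=255/28
back: M3=255/28
back: M2=-16−4/15·255/28=-129/7
back: M1=12−1/4·-129/7=465/28
M: M0=0, M1=465/28, M2=-129/7, M3=255/28, M4=0
seg 0: a=-3, c=M0/2=0, d=(M1−M0)/(6·1)=155/56, b=Δ0−h0·(2M0+M1)/6=-267/56
seg 1: a=-5, c=M1/2=465/56, d=(M2−M1)/(6·1)=-327/56, b=Δ1−h1·(2M1+M2)/6=99/28
seg 2: a=1, c=M2/2=-129/14, d=(M3−M2)/(6·1)=257/56, b=Δ2−h2·(2M2+M3)/6=21/8
seg 3: a=-1, c=M3/2=255/56, d=(M4−M3)/(6·1)=-85/56, b=Δ3−h3·(2M3+M4)/6=-57/28
t_q=11/4 → seg 2, τ=3/4; S=1+21/8·τ+-129/14·τ²+257/56·τ³=-997/3584

  seg 0: a=-3 b=-267/56 c=0 d=155/56
  seg 1: a=-5 b=99/28 c=465/56 d=-327/56
  seg 2: a=1 b=21/8 c=-129/14 d=257/56
  seg 3: a=-1 b=-57/28 c=255/56 d=-85/56
S(11/4) = -997/3584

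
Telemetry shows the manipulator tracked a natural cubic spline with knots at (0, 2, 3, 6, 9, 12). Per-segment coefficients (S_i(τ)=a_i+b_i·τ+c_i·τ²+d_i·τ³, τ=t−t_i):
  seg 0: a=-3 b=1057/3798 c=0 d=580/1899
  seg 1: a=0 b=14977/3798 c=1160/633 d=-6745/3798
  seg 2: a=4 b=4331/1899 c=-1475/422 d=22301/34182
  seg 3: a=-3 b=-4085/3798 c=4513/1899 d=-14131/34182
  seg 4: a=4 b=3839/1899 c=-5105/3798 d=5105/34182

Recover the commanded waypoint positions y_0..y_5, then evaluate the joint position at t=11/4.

y_0=-3 y_1=0 y_2=4 y_3=-3 y_4=4 y_5=2
S(11/4) = 262447/81024

y_0 = S_0(0) = a_0 = -3
y_1 = S_1(0) = a_1 = 0
y_2 = S_2(0) = a_2 = 4
y_3 = S_3(0) = a_3 = -3
y_4 = S_4(0) = a_4 = 4
y_5 = S_4(3) = 2
t_q=11/4 is in segment 1 (τ=3/4); S_1(τ)=262447/81024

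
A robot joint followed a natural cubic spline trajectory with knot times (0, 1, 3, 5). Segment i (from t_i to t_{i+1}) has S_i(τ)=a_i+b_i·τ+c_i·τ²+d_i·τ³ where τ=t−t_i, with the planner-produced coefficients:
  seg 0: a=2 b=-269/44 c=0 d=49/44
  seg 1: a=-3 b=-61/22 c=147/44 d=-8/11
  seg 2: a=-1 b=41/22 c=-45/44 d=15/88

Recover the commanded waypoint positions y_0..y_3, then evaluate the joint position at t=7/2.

y_0=2 y_1=-3 y_2=-1 y_3=0
S(7/2) = -213/704

y_0 = S_0(0) = a_0 = 2
y_1 = S_1(0) = a_1 = -3
y_2 = S_2(0) = a_2 = -1
y_3 = S_2(2) = 0
t_q=7/2 is in segment 2 (τ=1/2); S_2(τ)=-213/704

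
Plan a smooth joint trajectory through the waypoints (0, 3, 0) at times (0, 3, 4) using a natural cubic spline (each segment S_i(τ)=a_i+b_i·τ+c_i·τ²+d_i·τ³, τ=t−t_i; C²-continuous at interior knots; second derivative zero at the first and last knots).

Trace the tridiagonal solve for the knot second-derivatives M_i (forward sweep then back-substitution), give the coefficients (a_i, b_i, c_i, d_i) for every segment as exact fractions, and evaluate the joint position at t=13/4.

  seg 0: a=0 b=5/2 c=0 d=-1/6
  seg 1: a=3 b=-2 c=-3/2 d=1/2
S(13/4) = 309/128

Δ: Δ0=1, Δ1=-3
row 1: diag=8, rhs=-24; c'=1/8, d'=-3
back: M1=-3
M: M0=0, M1=-3, M2=0
seg 0: a=0, c=M0/2=0, d=(M1−M0)/(6·3)=-1/6, b=Δ0−h0·(2M0+M1)/6=5/2
seg 1: a=3, c=M1/2=-3/2, d=(M2−M1)/(6·1)=1/2, b=Δ1−h1·(2M1+M2)/6=-2
t_q=13/4 → seg 1, τ=1/4; S=3+-2·τ+-3/2·τ²+1/2·τ³=309/128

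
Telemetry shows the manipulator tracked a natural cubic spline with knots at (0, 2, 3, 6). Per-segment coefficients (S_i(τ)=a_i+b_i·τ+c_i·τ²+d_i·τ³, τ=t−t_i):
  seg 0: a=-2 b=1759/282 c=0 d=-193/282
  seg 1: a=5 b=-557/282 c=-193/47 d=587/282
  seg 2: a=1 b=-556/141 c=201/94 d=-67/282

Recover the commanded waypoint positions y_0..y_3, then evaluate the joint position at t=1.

y_0=-2 y_1=5 y_2=1 y_3=2
S(1) = 167/47

y_0 = S_0(0) = a_0 = -2
y_1 = S_1(0) = a_1 = 5
y_2 = S_2(0) = a_2 = 1
y_3 = S_2(3) = 2
t_q=1 is in segment 0 (τ=1); S_0(τ)=167/47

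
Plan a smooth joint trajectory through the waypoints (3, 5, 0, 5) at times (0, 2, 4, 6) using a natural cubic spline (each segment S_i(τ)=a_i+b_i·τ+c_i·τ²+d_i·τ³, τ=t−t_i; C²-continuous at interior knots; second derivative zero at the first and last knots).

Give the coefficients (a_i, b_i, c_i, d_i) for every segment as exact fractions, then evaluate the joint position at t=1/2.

Δ: Δ0=1, Δ1=-5/2, Δ2=5/2
row 1: diag=8, rhs=-21; c'=1/4, d'=-21/8
row 2: denom=8−2·1/4=15/2; d'=(30−2·-21/8)/(15/2)=47/10
back: M2=47/10
back: M1=-21/8−1/4·47/10=-19/5
M: M0=0, M1=-19/5, M2=47/10, M3=0
seg 0: a=3, c=M0/2=0, d=(M1−M0)/(6·2)=-19/60, b=Δ0−h0·(2M0+M1)/6=34/15
seg 1: a=5, c=M1/2=-19/10, d=(M2−M1)/(6·2)=17/24, b=Δ1−h1·(2M1+M2)/6=-23/15
seg 2: a=0, c=M2/2=47/20, d=(M3−M2)/(6·2)=-47/120, b=Δ2−h2·(2M2+M3)/6=-19/30
t_q=1/2 → seg 0, τ=1/2; S=3+34/15·τ+0·τ²+-19/60·τ³=131/32

  seg 0: a=3 b=34/15 c=0 d=-19/60
  seg 1: a=5 b=-23/15 c=-19/10 d=17/24
  seg 2: a=0 b=-19/30 c=47/20 d=-47/120
S(1/2) = 131/32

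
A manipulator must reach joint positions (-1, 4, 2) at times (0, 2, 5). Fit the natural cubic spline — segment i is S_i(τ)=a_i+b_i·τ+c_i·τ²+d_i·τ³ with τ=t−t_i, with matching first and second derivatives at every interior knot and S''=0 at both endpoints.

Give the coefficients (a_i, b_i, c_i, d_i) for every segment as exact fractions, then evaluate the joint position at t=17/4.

  seg 0: a=-1 b=47/15 c=0 d=-19/120
  seg 1: a=4 b=37/30 c=-19/20 d=19/180
S(17/4) = 811/256

Δ: Δ0=5/2, Δ1=-2/3
row 1: diag=10, rhs=-19; c'=3/10, d'=-19/10
back: M1=-19/10
M: M0=0, M1=-19/10, M2=0
seg 0: a=-1, c=M0/2=0, d=(M1−M0)/(6·2)=-19/120, b=Δ0−h0·(2M0+M1)/6=47/15
seg 1: a=4, c=M1/2=-19/20, d=(M2−M1)/(6·3)=19/180, b=Δ1−h1·(2M1+M2)/6=37/30
t_q=17/4 → seg 1, τ=9/4; S=4+37/30·τ+-19/20·τ²+19/180·τ³=811/256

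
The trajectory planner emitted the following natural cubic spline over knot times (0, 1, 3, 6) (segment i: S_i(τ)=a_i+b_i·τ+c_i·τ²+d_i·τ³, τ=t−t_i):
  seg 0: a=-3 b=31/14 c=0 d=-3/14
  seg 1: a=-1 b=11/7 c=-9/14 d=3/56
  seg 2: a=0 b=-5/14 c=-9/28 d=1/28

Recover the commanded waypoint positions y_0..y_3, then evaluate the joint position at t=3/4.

y_0=-3 y_1=-1 y_2=0 y_3=-3
S(3/4) = -183/128

y_0 = S_0(0) = a_0 = -3
y_1 = S_1(0) = a_1 = -1
y_2 = S_2(0) = a_2 = 0
y_3 = S_2(3) = -3
t_q=3/4 is in segment 0 (τ=3/4); S_0(τ)=-183/128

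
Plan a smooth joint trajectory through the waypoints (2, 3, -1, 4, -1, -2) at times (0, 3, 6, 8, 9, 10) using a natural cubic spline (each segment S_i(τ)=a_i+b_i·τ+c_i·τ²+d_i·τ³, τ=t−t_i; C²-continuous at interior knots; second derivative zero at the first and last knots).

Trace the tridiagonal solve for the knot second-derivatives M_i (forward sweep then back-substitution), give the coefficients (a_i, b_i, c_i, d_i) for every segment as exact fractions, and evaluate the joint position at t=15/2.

Δ: Δ0=1/3, Δ1=-4/3, Δ2=5/2, Δ3=-5, Δ4=-1
row 1: diag=12, rhs=-10; c'=1/4, d'=-5/6
row 2: denom=10−3·1/4=37/4; d'=(23−3·-5/6)/(37/4)=102/37
row 3: denom=6−2·8/37=206/37; d'=(-45−2·102/37)/(206/37)=-1869/206
row 4: denom=4−1·37/206=787/206; d'=(24−1·-1869/206)/(787/206)=6813/787
back: M4=6813/787
back: M3=-1869/206−37/206·6813/787=-8364/787
back: M2=102/37−8/37·-8364/787=3978/787
back: M1=-5/6−1/4·3978/787=-4951/2361
M: M0=0, M1=-4951/2361, M2=3978/787, M3=-8364/787, M4=6813/787, M5=0
seg 0: a=2, c=M0/2=0, d=(M1−M0)/(6·3)=-4951/42498, b=Δ0−h0·(2M0+M1)/6=2175/1574
seg 1: a=3, c=M1/2=-4951/4722, d=(M2−M1)/(6·3)=16885/42498, b=Δ1−h1·(2M1+M2)/6=-1388/787
seg 2: a=-1, c=M2/2=1989/787, d=(M3−M2)/(6·2)=-2057/1574, b=Δ2−h2·(2M2+M3)/6=4207/1574
seg 3: a=4, c=M3/2=-4182/787, d=(M4−M3)/(6·1)=5059/1574, b=Δ3−h3·(2M3+M4)/6=-4565/1574
seg 4: a=-1, c=M4/2=6813/1574, d=(M5−M4)/(6·1)=-2271/1574, b=Δ4−h4·(2M4+M5)/6=-3058/787
t_q=15/2 → seg 2, τ=3/2; S=-1+4207/1574·τ+1989/787·τ²+-2057/1574·τ³=53957/12592

  seg 0: a=2 b=2175/1574 c=0 d=-4951/42498
  seg 1: a=3 b=-1388/787 c=-4951/4722 d=16885/42498
  seg 2: a=-1 b=4207/1574 c=1989/787 d=-2057/1574
  seg 3: a=4 b=-4565/1574 c=-4182/787 d=5059/1574
  seg 4: a=-1 b=-3058/787 c=6813/1574 d=-2271/1574
S(15/2) = 53957/12592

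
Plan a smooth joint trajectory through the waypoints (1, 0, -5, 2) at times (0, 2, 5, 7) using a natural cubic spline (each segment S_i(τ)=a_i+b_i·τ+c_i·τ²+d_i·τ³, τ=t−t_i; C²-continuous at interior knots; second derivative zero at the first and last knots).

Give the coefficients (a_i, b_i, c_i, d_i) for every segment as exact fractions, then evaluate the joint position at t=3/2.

Δ: Δ0=-1/2, Δ1=-5/3, Δ2=7/2
row 1: diag=10, rhs=-7; c'=3/10, d'=-7/10
row 2: denom=10−3·3/10=91/10; d'=(31−3·-7/10)/(91/10)=331/91
back: M2=331/91
back: M1=-7/10−3/10·331/91=-163/91
M: M0=0, M1=-163/91, M2=331/91, M3=0
seg 0: a=1, c=M0/2=0, d=(M1−M0)/(6·2)=-163/1092, b=Δ0−h0·(2M0+M1)/6=53/546
seg 1: a=0, c=M1/2=-163/182, d=(M2−M1)/(6·3)=19/63, b=Δ1−h1·(2M1+M2)/6=-925/546
seg 2: a=-5, c=M2/2=331/182, d=(M3−M2)/(6·2)=-331/1092, b=Δ2−h2·(2M2+M3)/6=587/546
t_q=3/2 → seg 0, τ=3/2; S=1+53/546·τ+0·τ²+-163/1092·τ³=267/416

  seg 0: a=1 b=53/546 c=0 d=-163/1092
  seg 1: a=0 b=-925/546 c=-163/182 d=19/63
  seg 2: a=-5 b=587/546 c=331/182 d=-331/1092
S(3/2) = 267/416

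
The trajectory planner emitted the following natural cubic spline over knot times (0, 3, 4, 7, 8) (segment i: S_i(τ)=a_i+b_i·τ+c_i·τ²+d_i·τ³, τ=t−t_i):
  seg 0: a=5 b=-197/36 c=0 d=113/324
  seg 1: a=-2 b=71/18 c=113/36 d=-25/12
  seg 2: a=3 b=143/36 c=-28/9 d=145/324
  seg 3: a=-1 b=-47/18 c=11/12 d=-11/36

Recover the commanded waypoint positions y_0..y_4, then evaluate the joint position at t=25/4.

y_0 = S_0(0) = a_0 = 5
y_1 = S_1(0) = a_1 = -2
y_2 = S_2(0) = a_2 = 3
y_3 = S_3(0) = a_3 = -1
y_4 = S_3(1) = -3
t_q=25/4 is in segment 2 (τ=9/4); S_2(τ)=329/256

y_0=5 y_1=-2 y_2=3 y_3=-1 y_4=-3
S(25/4) = 329/256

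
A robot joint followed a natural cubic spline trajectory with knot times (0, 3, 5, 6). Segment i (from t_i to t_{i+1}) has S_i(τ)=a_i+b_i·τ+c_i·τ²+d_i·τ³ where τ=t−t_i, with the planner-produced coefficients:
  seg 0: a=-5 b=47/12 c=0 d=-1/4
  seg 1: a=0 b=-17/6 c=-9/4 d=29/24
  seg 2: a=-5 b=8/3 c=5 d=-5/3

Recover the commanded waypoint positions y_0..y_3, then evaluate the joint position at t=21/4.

y_0=-5 y_1=0 y_2=-5 y_3=1
S(21/4) = -259/64

y_0 = S_0(0) = a_0 = -5
y_1 = S_1(0) = a_1 = 0
y_2 = S_2(0) = a_2 = -5
y_3 = S_2(1) = 1
t_q=21/4 is in segment 2 (τ=1/4); S_2(τ)=-259/64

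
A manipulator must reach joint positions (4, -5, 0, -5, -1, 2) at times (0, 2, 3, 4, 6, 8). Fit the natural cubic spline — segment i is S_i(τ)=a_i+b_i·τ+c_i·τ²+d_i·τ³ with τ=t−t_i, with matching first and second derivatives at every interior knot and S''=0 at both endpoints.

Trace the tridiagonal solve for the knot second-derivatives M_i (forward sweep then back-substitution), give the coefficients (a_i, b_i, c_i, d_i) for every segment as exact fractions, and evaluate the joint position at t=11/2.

Δ: Δ0=-9/2, Δ1=5, Δ2=-5, Δ3=2, Δ4=3/2
row 1: diag=6, rhs=57; c'=1/6, d'=19/2
row 2: denom=4−1·1/6=23/6; d'=(-60−1·19/2)/(23/6)=-417/23
row 3: denom=6−1·6/23=132/23; d'=(42−1·-417/23)/(132/23)=461/44
row 4: denom=8−2·23/66=241/33; d'=(-3−2·461/44)/(241/33)=-1581/482
back: M4=-1581/482
back: M3=461/44−23/66·-1581/482=5601/482
back: M2=-417/23−6/23·5601/482=-5100/241
back: M1=19/2−1/6·-5100/241=6279/482
M: M0=0, M1=6279/482, M2=-5100/241, M3=5601/482, M4=-1581/482, M5=0
seg 0: a=4, c=M0/2=0, d=(M1−M0)/(6·2)=2093/1928, b=Δ0−h0·(2M0+M1)/6=-2131/241
seg 1: a=-5, c=M1/2=6279/964, d=(M2−M1)/(6·1)=-5493/964, b=Δ1−h1·(2M1+M2)/6=2017/482
seg 2: a=0, c=M2/2=-2550/241, d=(M3−M2)/(6·1)=5267/964, b=Δ2−h2·(2M2+M3)/6=113/964
seg 3: a=-5, c=M3/2=5601/964, d=(M4−M3)/(6·2)=-1197/964, b=Δ3−h3·(2M3+M4)/6=-2243/482
seg 4: a=-1, c=M4/2=-1581/964, d=(M5−M4)/(6·2)=527/1928, b=Δ4−h4·(2M4+M5)/6=1777/482
t_q=11/2 → seg 3, τ=3/2; S=-5+-2243/482·τ+5601/964·τ²+-1197/964·τ³=-23893/7712

  seg 0: a=4 b=-2131/241 c=0 d=2093/1928
  seg 1: a=-5 b=2017/482 c=6279/964 d=-5493/964
  seg 2: a=0 b=113/964 c=-2550/241 d=5267/964
  seg 3: a=-5 b=-2243/482 c=5601/964 d=-1197/964
  seg 4: a=-1 b=1777/482 c=-1581/964 d=527/1928
S(11/2) = -23893/7712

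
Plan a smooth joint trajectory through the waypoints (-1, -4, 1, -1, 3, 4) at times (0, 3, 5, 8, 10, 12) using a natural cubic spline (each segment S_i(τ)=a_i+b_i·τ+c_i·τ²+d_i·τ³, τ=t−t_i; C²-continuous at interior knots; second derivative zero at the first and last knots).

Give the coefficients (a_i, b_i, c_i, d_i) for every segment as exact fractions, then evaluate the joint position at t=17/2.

Δ: Δ0=-1, Δ1=5/2, Δ2=-2/3, Δ3=2, Δ4=1/2
row 1: diag=10, rhs=21; c'=1/5, d'=21/10
row 2: denom=10−2·1/5=48/5; d'=(-19−2·21/10)/(48/5)=-29/12
row 3: denom=10−3·5/16=145/16; d'=(16−3·-29/12)/(145/16)=372/145
row 4: denom=8−2·32/145=1096/145; d'=(-9−2·372/145)/(1096/145)=-2049/1096
back: M4=-2049/1096
back: M3=372/145−32/145·-2049/1096=408/137
back: M2=-29/12−5/16·408/137=-5503/1644
back: M1=21/10−1/5·-5503/1644=4553/1644
M: M0=0, M1=4553/1644, M2=-5503/1644, M3=408/137, M4=-2049/1096, M5=0
seg 0: a=-1, c=M0/2=0, d=(M1−M0)/(6·3)=4553/29592, b=Δ0−h0·(2M0+M1)/6=-7841/3288
seg 1: a=-4, c=M1/2=4553/3288, d=(M2−M1)/(6·2)=-419/822, b=Δ1−h1·(2M1+M2)/6=2909/1644
seg 2: a=1, c=M2/2=-5503/3288, d=(M3−M2)/(6·3)=10399/29592, b=Δ2−h2·(2M2+M3)/6=653/548
seg 3: a=-1, c=M3/2=204/137, d=(M4−M3)/(6·2)=-1771/4384, b=Δ3−h3·(2M3+M4)/6=699/1096
seg 4: a=3, c=M4/2=-2049/2192, d=(M5−M4)/(6·2)=683/4384, b=Δ4−h4·(2M4+M5)/6=957/548
t_q=17/2 → seg 3, τ=1/2; S=-1+699/1096·τ+204/137·τ²+-1771/4384·τ³=-12603/35072

  seg 0: a=-1 b=-7841/3288 c=0 d=4553/29592
  seg 1: a=-4 b=2909/1644 c=4553/3288 d=-419/822
  seg 2: a=1 b=653/548 c=-5503/3288 d=10399/29592
  seg 3: a=-1 b=699/1096 c=204/137 d=-1771/4384
  seg 4: a=3 b=957/548 c=-2049/2192 d=683/4384
S(17/2) = -12603/35072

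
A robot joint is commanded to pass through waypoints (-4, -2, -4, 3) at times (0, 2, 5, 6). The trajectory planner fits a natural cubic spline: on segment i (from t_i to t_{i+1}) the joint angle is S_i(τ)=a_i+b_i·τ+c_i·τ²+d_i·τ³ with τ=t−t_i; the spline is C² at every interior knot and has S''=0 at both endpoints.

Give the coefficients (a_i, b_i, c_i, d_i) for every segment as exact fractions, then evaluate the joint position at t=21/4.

Δ: Δ0=1, Δ1=-2/3, Δ2=7
row 1: diag=10, rhs=-10; c'=3/10, d'=-1
row 2: denom=8−3·3/10=71/10; d'=(46−3·-1)/(71/10)=490/71
back: M2=490/71
back: M1=-1−3/10·490/71=-218/71
M: M0=0, M1=-218/71, M2=490/71, M3=0
seg 0: a=-4, c=M0/2=0, d=(M1−M0)/(6·2)=-109/426, b=Δ0−h0·(2M0+M1)/6=431/213
seg 1: a=-2, c=M1/2=-109/71, d=(M2−M1)/(6·3)=118/213, b=Δ1−h1·(2M1+M2)/6=-223/213
seg 2: a=-4, c=M2/2=245/71, d=(M3−M2)/(6·1)=-245/213, b=Δ2−h2·(2M2+M3)/6=1001/213
t_q=21/4 → seg 2, τ=1/4; S=-4+1001/213·τ+245/71·τ²+-245/213·τ³=-11939/4544

  seg 0: a=-4 b=431/213 c=0 d=-109/426
  seg 1: a=-2 b=-223/213 c=-109/71 d=118/213
  seg 2: a=-4 b=1001/213 c=245/71 d=-245/213
S(21/4) = -11939/4544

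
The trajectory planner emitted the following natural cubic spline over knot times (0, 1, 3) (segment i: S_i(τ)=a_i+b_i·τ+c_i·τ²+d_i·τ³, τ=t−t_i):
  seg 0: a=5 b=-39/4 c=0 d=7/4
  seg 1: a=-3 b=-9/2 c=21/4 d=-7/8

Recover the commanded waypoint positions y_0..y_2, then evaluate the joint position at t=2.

y_0=5 y_1=-3 y_2=2
S(2) = -25/8

y_0 = S_0(0) = a_0 = 5
y_1 = S_1(0) = a_1 = -3
y_2 = S_1(2) = 2
t_q=2 is in segment 1 (τ=1); S_1(τ)=-25/8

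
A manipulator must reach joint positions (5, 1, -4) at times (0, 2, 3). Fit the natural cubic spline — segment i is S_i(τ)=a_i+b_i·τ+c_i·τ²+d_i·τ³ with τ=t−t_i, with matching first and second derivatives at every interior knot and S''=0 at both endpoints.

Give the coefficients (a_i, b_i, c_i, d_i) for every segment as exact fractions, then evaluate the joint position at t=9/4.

  seg 0: a=5 b=-1 c=0 d=-1/4
  seg 1: a=1 b=-4 c=-3/2 d=1/2
S(9/4) = -11/128

Δ: Δ0=-2, Δ1=-5
row 1: diag=6, rhs=-18; c'=1/6, d'=-3
back: M1=-3
M: M0=0, M1=-3, M2=0
seg 0: a=5, c=M0/2=0, d=(M1−M0)/(6·2)=-1/4, b=Δ0−h0·(2M0+M1)/6=-1
seg 1: a=1, c=M1/2=-3/2, d=(M2−M1)/(6·1)=1/2, b=Δ1−h1·(2M1+M2)/6=-4
t_q=9/4 → seg 1, τ=1/4; S=1+-4·τ+-3/2·τ²+1/2·τ³=-11/128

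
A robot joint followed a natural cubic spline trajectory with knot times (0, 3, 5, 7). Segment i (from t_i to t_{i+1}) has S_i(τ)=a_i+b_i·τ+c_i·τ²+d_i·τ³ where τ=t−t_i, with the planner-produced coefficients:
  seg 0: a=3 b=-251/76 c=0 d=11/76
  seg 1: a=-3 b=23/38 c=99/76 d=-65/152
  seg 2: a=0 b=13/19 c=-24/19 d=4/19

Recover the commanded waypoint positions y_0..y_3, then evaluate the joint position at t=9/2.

y_0 = S_0(0) = a_0 = 3
y_1 = S_1(0) = a_1 = -3
y_2 = S_2(0) = a_2 = 0
y_3 = S_2(2) = -2
t_q=9/2 is in segment 1 (τ=3/2); S_1(τ)=-735/1216

y_0=3 y_1=-3 y_2=0 y_3=-2
S(9/2) = -735/1216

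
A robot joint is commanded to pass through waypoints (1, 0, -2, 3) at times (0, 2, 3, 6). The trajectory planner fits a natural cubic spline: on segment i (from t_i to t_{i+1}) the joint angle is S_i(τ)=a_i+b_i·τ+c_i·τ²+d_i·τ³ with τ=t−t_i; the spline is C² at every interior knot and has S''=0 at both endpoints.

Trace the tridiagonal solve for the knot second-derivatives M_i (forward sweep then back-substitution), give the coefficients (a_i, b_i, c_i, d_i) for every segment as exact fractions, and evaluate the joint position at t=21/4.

  seg 0: a=1 b=1/6 c=0 d=-1/6
  seg 1: a=0 b=-11/6 c=-1 d=5/6
  seg 2: a=-2 b=-4/3 c=3/2 d=-1/6
S(21/4) = 89/128

Δ: Δ0=-1/2, Δ1=-2, Δ2=5/3
row 1: diag=6, rhs=-9; c'=1/6, d'=-3/2
row 2: denom=8−1·1/6=47/6; d'=(22−1·-3/2)/(47/6)=3
back: M2=3
back: M1=-3/2−1/6·3=-2
M: M0=0, M1=-2, M2=3, M3=0
seg 0: a=1, c=M0/2=0, d=(M1−M0)/(6·2)=-1/6, b=Δ0−h0·(2M0+M1)/6=1/6
seg 1: a=0, c=M1/2=-1, d=(M2−M1)/(6·1)=5/6, b=Δ1−h1·(2M1+M2)/6=-11/6
seg 2: a=-2, c=M2/2=3/2, d=(M3−M2)/(6·3)=-1/6, b=Δ2−h2·(2M2+M3)/6=-4/3
t_q=21/4 → seg 2, τ=9/4; S=-2+-4/3·τ+3/2·τ²+-1/6·τ³=89/128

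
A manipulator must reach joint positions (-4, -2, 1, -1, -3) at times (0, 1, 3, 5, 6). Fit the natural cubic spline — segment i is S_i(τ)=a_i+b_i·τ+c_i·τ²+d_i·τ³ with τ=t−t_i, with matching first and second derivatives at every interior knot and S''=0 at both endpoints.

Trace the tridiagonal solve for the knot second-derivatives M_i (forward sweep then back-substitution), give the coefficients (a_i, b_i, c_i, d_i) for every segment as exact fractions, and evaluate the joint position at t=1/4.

  seg 0: a=-4 b=119/60 c=0 d=1/60
  seg 1: a=-2 b=61/30 c=1/20 d=-19/120
  seg 2: a=1 b=1/3 c=-9/10 d=7/60
  seg 3: a=-1 b=-28/15 c=-1/5 d=1/15
S(1/4) = -897/256

Δ: Δ0=2, Δ1=3/2, Δ2=-1, Δ3=-2
row 1: diag=6, rhs=-3; c'=1/3, d'=-1/2
row 2: denom=8−2·1/3=22/3; d'=(-15−2·-1/2)/(22/3)=-21/11
row 3: denom=6−2·3/11=60/11; d'=(-6−2·-21/11)/(60/11)=-2/5
back: M3=-2/5
back: M2=-21/11−3/11·-2/5=-9/5
back: M1=-1/2−1/3·-9/5=1/10
M: M0=0, M1=1/10, M2=-9/5, M3=-2/5, M4=0
seg 0: a=-4, c=M0/2=0, d=(M1−M0)/(6·1)=1/60, b=Δ0−h0·(2M0+M1)/6=119/60
seg 1: a=-2, c=M1/2=1/20, d=(M2−M1)/(6·2)=-19/120, b=Δ1−h1·(2M1+M2)/6=61/30
seg 2: a=1, c=M2/2=-9/10, d=(M3−M2)/(6·2)=7/60, b=Δ2−h2·(2M2+M3)/6=1/3
seg 3: a=-1, c=M3/2=-1/5, d=(M4−M3)/(6·1)=1/15, b=Δ3−h3·(2M3+M4)/6=-28/15
t_q=1/4 → seg 0, τ=1/4; S=-4+119/60·τ+0·τ²+1/60·τ³=-897/256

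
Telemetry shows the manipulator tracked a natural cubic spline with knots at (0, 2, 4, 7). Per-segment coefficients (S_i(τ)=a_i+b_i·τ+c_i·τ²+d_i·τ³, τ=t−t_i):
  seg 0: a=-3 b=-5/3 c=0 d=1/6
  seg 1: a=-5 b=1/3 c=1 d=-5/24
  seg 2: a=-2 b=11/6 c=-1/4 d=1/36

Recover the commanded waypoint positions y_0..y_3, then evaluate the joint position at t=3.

y_0 = S_0(0) = a_0 = -3
y_1 = S_1(0) = a_1 = -5
y_2 = S_2(0) = a_2 = -2
y_3 = S_2(3) = 2
t_q=3 is in segment 1 (τ=1); S_1(τ)=-31/8

y_0=-3 y_1=-5 y_2=-2 y_3=2
S(3) = -31/8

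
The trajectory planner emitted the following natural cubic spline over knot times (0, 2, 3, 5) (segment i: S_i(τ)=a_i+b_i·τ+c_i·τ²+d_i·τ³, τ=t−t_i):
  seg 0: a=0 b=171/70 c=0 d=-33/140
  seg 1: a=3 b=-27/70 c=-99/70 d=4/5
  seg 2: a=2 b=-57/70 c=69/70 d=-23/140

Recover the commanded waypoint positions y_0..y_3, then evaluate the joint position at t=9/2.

y_0 = S_0(0) = a_0 = 0
y_1 = S_1(0) = a_1 = 3
y_2 = S_2(0) = a_2 = 2
y_3 = S_2(2) = 3
t_q=9/2 is in segment 2 (τ=3/2); S_2(τ)=547/224

y_0=0 y_1=3 y_2=2 y_3=3
S(9/2) = 547/224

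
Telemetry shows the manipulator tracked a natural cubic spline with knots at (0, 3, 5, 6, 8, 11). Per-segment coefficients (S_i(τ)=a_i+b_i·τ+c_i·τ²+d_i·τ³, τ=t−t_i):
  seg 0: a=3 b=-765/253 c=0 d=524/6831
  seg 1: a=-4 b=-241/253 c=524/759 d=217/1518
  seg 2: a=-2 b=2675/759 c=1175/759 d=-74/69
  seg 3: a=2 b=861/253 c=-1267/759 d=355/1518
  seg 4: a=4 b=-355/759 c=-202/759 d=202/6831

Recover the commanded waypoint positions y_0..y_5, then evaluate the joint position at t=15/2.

y_0=3 y_1=-4 y_2=-2 y_3=2 y_4=4 y_5=1
S(15/2) = 16751/4048

y_0 = S_0(0) = a_0 = 3
y_1 = S_1(0) = a_1 = -4
y_2 = S_2(0) = a_2 = -2
y_3 = S_3(0) = a_3 = 2
y_4 = S_4(0) = a_4 = 4
y_5 = S_4(3) = 1
t_q=15/2 is in segment 3 (τ=3/2); S_3(τ)=16751/4048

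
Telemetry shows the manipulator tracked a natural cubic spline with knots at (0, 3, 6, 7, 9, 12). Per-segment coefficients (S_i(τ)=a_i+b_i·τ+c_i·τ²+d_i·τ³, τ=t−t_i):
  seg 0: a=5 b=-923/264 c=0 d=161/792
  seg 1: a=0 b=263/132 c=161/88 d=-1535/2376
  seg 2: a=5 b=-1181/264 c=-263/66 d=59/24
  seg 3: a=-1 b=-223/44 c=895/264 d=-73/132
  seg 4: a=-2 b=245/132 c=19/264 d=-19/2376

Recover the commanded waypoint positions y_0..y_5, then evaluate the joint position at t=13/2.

y_0=5 y_1=0 y_2=5 y_3=-1 y_4=-2 y_5=4
S(13/2) = 4381/2112

y_0 = S_0(0) = a_0 = 5
y_1 = S_1(0) = a_1 = 0
y_2 = S_2(0) = a_2 = 5
y_3 = S_3(0) = a_3 = -1
y_4 = S_4(0) = a_4 = -2
y_5 = S_4(3) = 4
t_q=13/2 is in segment 2 (τ=1/2); S_2(τ)=4381/2112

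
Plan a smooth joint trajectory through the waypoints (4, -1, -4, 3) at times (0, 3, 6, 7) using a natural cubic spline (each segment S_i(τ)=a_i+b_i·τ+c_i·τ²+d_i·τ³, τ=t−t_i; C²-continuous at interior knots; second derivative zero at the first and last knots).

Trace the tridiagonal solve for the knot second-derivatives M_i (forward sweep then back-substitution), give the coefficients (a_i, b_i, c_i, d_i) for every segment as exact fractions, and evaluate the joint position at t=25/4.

  seg 0: a=4 b=-89/87 c=0 d=-56/783
  seg 1: a=-1 b=-257/87 c=-56/87 d=338/783
  seg 2: a=-4 b=421/87 c=94/29 d=-94/87
S(25/4) = -2417/928

Δ: Δ0=-5/3, Δ1=-1, Δ2=7
row 1: diag=12, rhs=4; c'=1/4, d'=1/3
row 2: denom=8−3·1/4=29/4; d'=(48−3·1/3)/(29/4)=188/29
back: M2=188/29
back: M1=1/3−1/4·188/29=-112/87
M: M0=0, M1=-112/87, M2=188/29, M3=0
seg 0: a=4, c=M0/2=0, d=(M1−M0)/(6·3)=-56/783, b=Δ0−h0·(2M0+M1)/6=-89/87
seg 1: a=-1, c=M1/2=-56/87, d=(M2−M1)/(6·3)=338/783, b=Δ1−h1·(2M1+M2)/6=-257/87
seg 2: a=-4, c=M2/2=94/29, d=(M3−M2)/(6·1)=-94/87, b=Δ2−h2·(2M2+M3)/6=421/87
t_q=25/4 → seg 2, τ=1/4; S=-4+421/87·τ+94/29·τ²+-94/87·τ³=-2417/928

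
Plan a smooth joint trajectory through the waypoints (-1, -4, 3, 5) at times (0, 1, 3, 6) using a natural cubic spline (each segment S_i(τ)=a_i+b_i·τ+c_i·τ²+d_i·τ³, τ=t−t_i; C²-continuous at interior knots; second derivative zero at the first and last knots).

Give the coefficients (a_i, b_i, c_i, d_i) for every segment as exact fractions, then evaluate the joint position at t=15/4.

Δ: Δ0=-3, Δ1=7/2, Δ2=2/3
row 1: diag=6, rhs=39; c'=1/3, d'=13/2
row 2: denom=10−2·1/3=28/3; d'=(-17−2·13/2)/(28/3)=-45/14
back: M2=-45/14
back: M1=13/2−1/3·-45/14=53/7
M: M0=0, M1=53/7, M2=-45/14, M3=0
seg 0: a=-1, c=M0/2=0, d=(M1−M0)/(6·1)=53/42, b=Δ0−h0·(2M0+M1)/6=-179/42
seg 1: a=-4, c=M1/2=53/14, d=(M2−M1)/(6·2)=-151/168, b=Δ1−h1·(2M1+M2)/6=-10/21
seg 2: a=3, c=M2/2=-45/28, d=(M3−M2)/(6·3)=5/28, b=Δ2−h2·(2M2+M3)/6=163/42
t_q=15/4 → seg 2, τ=3/4; S=3+163/42·τ+-45/28·τ²+5/28·τ³=1301/256

  seg 0: a=-1 b=-179/42 c=0 d=53/42
  seg 1: a=-4 b=-10/21 c=53/14 d=-151/168
  seg 2: a=3 b=163/42 c=-45/28 d=5/28
S(15/4) = 1301/256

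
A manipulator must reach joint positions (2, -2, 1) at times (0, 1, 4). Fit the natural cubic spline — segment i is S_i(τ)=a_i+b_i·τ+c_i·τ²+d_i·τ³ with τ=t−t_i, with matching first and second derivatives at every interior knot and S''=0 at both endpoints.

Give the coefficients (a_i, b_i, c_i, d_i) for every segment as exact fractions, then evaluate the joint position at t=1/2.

Δ: Δ0=-4, Δ1=1
row 1: diag=8, rhs=30; c'=3/8, d'=15/4
back: M1=15/4
M: M0=0, M1=15/4, M2=0
seg 0: a=2, c=M0/2=0, d=(M1−M0)/(6·1)=5/8, b=Δ0−h0·(2M0+M1)/6=-37/8
seg 1: a=-2, c=M1/2=15/8, d=(M2−M1)/(6·3)=-5/24, b=Δ1−h1·(2M1+M2)/6=-11/4
t_q=1/2 → seg 0, τ=1/2; S=2+-37/8·τ+0·τ²+5/8·τ³=-15/64

  seg 0: a=2 b=-37/8 c=0 d=5/8
  seg 1: a=-2 b=-11/4 c=15/8 d=-5/24
S(1/2) = -15/64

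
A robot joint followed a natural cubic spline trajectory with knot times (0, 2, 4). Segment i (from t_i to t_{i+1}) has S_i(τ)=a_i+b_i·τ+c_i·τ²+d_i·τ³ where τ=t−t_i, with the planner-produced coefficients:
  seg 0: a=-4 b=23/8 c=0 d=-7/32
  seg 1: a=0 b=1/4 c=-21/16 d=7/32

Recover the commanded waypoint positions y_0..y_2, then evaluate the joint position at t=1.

y_0 = S_0(0) = a_0 = -4
y_1 = S_1(0) = a_1 = 0
y_2 = S_1(2) = -3
t_q=1 is in segment 0 (τ=1); S_0(τ)=-43/32

y_0=-4 y_1=0 y_2=-3
S(1) = -43/32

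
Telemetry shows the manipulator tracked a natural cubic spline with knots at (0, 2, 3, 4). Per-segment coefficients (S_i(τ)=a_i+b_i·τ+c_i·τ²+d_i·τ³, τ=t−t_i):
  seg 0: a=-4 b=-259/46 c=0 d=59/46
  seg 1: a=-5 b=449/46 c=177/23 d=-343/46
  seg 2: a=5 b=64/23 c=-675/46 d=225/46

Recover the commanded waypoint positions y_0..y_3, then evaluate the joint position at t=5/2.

y_0=-4 y_1=-5 y_2=5 y_3=-2
S(5/2) = 321/368

y_0 = S_0(0) = a_0 = -4
y_1 = S_1(0) = a_1 = -5
y_2 = S_2(0) = a_2 = 5
y_3 = S_2(1) = -2
t_q=5/2 is in segment 1 (τ=1/2); S_1(τ)=321/368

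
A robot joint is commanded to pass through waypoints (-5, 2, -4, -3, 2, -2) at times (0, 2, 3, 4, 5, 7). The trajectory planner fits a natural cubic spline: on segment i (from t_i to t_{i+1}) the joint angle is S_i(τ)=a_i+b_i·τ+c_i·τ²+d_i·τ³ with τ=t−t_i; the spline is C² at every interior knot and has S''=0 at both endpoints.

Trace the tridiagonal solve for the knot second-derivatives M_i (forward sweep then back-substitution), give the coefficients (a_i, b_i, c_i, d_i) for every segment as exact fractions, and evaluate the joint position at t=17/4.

  seg 0: a=-5 b=7239/986 c=0 d=-947/986
  seg 1: a=2 b=-4125/986 c=-2841/493 d=3891/986
  seg 2: a=-4 b=-1908/493 c=5991/986 d=-41/34
  seg 3: a=-3 b=4599/986 c=1212/493 d=-2093/986
  seg 4: a=2 b=1584/493 c=-3855/986 d=1285/1972
S(17/4) = -108125/63104

Δ: Δ0=7/2, Δ1=-6, Δ2=1, Δ3=5, Δ4=-2
row 1: diag=6, rhs=-57; c'=1/6, d'=-19/2
row 2: denom=4−1·1/6=23/6; d'=(42−1·-19/2)/(23/6)=309/23
row 3: denom=4−1·6/23=86/23; d'=(24−1·309/23)/(86/23)=243/86
row 4: denom=6−1·23/86=493/86; d'=(-42−1·243/86)/(493/86)=-3855/493
back: M4=-3855/493
back: M3=243/86−23/86·-3855/493=2424/493
back: M2=309/23−6/23·2424/493=5991/493
back: M1=-19/2−1/6·5991/493=-5682/493
M: M0=0, M1=-5682/493, M2=5991/493, M3=2424/493, M4=-3855/493, M5=0
seg 0: a=-5, c=M0/2=0, d=(M1−M0)/(6·2)=-947/986, b=Δ0−h0·(2M0+M1)/6=7239/986
seg 1: a=2, c=M1/2=-2841/493, d=(M2−M1)/(6·1)=3891/986, b=Δ1−h1·(2M1+M2)/6=-4125/986
seg 2: a=-4, c=M2/2=5991/986, d=(M3−M2)/(6·1)=-41/34, b=Δ2−h2·(2M2+M3)/6=-1908/493
seg 3: a=-3, c=M3/2=1212/493, d=(M4−M3)/(6·1)=-2093/986, b=Δ3−h3·(2M3+M4)/6=4599/986
seg 4: a=2, c=M4/2=-3855/986, d=(M5−M4)/(6·2)=1285/1972, b=Δ4−h4·(2M4+M5)/6=1584/493
t_q=17/4 → seg 3, τ=1/4; S=-3+4599/986·τ+1212/493·τ²+-2093/986·τ³=-108125/63104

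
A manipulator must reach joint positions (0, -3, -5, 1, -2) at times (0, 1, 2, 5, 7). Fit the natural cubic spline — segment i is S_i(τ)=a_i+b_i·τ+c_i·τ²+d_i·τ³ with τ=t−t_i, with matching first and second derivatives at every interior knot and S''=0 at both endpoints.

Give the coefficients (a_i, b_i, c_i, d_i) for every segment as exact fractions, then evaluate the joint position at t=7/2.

  seg 0: a=0 b=-1685/548 c=0 d=41/548
  seg 1: a=-3 b=-781/274 c=123/548 d=343/548
  seg 2: a=-5 b=-287/548 c=288/137 d=-691/1644
  seg 3: a=1 b=203/274 c=-921/548 d=307/1096
S(7/2) = -10847/4384

Δ: Δ0=-3, Δ1=-2, Δ2=2, Δ3=-3/2
row 1: diag=4, rhs=6; c'=1/4, d'=3/2
row 2: denom=8−1·1/4=31/4; d'=(24−1·3/2)/(31/4)=90/31
row 3: denom=10−3·12/31=274/31; d'=(-21−3·90/31)/(274/31)=-921/274
back: M3=-921/274
back: M2=90/31−12/31·-921/274=576/137
back: M1=3/2−1/4·576/137=123/274
M: M0=0, M1=123/274, M2=576/137, M3=-921/274, M4=0
seg 0: a=0, c=M0/2=0, d=(M1−M0)/(6·1)=41/548, b=Δ0−h0·(2M0+M1)/6=-1685/548
seg 1: a=-3, c=M1/2=123/548, d=(M2−M1)/(6·1)=343/548, b=Δ1−h1·(2M1+M2)/6=-781/274
seg 2: a=-5, c=M2/2=288/137, d=(M3−M2)/(6·3)=-691/1644, b=Δ2−h2·(2M2+M3)/6=-287/548
seg 3: a=1, c=M3/2=-921/548, d=(M4−M3)/(6·2)=307/1096, b=Δ3−h3·(2M3+M4)/6=203/274
t_q=7/2 → seg 2, τ=3/2; S=-5+-287/548·τ+288/137·τ²+-691/1644·τ³=-10847/4384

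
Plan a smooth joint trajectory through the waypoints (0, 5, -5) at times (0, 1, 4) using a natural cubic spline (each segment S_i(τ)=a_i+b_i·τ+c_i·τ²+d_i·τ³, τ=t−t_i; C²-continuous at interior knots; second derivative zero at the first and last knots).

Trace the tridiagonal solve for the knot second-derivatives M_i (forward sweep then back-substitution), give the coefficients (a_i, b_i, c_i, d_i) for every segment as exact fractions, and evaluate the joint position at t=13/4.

Δ: Δ0=5, Δ1=-10/3
row 1: diag=8, rhs=-50; c'=3/8, d'=-25/4
back: M1=-25/4
M: M0=0, M1=-25/4, M2=0
seg 0: a=0, c=M0/2=0, d=(M1−M0)/(6·1)=-25/24, b=Δ0−h0·(2M0+M1)/6=145/24
seg 1: a=5, c=M1/2=-25/8, d=(M2−M1)/(6·3)=25/72, b=Δ1−h1·(2M1+M2)/6=35/12
t_q=13/4 → seg 1, τ=9/4; S=5+35/12·τ+-25/8·τ²+25/72·τ³=-155/512

  seg 0: a=0 b=145/24 c=0 d=-25/24
  seg 1: a=5 b=35/12 c=-25/8 d=25/72
S(13/4) = -155/512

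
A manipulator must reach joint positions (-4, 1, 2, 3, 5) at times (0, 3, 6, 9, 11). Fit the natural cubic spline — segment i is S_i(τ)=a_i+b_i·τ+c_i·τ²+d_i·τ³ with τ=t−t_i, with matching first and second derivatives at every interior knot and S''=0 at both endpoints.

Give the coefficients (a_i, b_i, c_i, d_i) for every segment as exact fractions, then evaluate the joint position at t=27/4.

Δ: Δ0=5/3, Δ1=1/3, Δ2=1/3, Δ3=1
row 1: diag=12, rhs=-8; c'=1/4, d'=-2/3
row 2: denom=12−3·1/4=45/4; d'=(0−3·-2/3)/(45/4)=8/45
row 3: denom=10−3·4/15=46/5; d'=(4−3·8/45)/(46/5)=26/69
back: M3=26/69
back: M2=8/45−4/15·26/69=16/207
back: M1=-2/3−1/4·16/207=-142/207
M: M0=0, M1=-142/207, M2=16/207, M3=26/69, M4=0
seg 0: a=-4, c=M0/2=0, d=(M1−M0)/(6·3)=-71/1863, b=Δ0−h0·(2M0+M1)/6=416/207
seg 1: a=1, c=M1/2=-71/207, d=(M2−M1)/(6·3)=79/1863, b=Δ1−h1·(2M1+M2)/6=203/207
seg 2: a=2, c=M2/2=8/207, d=(M3−M2)/(6·3)=31/1863, b=Δ2−h2·(2M2+M3)/6=14/207
seg 3: a=3, c=M3/2=13/69, d=(M4−M3)/(6·2)=-13/414, b=Δ3−h3·(2M3+M4)/6=155/207
t_q=27/4 → seg 2, τ=3/4; S=2+14/207·τ+8/207·τ²+31/1863·τ³=3061/1472

  seg 0: a=-4 b=416/207 c=0 d=-71/1863
  seg 1: a=1 b=203/207 c=-71/207 d=79/1863
  seg 2: a=2 b=14/207 c=8/207 d=31/1863
  seg 3: a=3 b=155/207 c=13/69 d=-13/414
S(27/4) = 3061/1472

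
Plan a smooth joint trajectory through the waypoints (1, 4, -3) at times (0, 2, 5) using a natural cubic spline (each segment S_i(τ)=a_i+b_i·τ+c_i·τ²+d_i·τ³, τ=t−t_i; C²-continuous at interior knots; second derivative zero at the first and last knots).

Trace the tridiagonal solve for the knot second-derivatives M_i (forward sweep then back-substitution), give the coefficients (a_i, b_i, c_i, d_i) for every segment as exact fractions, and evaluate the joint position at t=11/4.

  seg 0: a=1 b=34/15 c=0 d=-23/120
  seg 1: a=4 b=-1/30 c=-23/20 d=23/180
S(11/4) = 4329/1280

Δ: Δ0=3/2, Δ1=-7/3
row 1: diag=10, rhs=-23; c'=3/10, d'=-23/10
back: M1=-23/10
M: M0=0, M1=-23/10, M2=0
seg 0: a=1, c=M0/2=0, d=(M1−M0)/(6·2)=-23/120, b=Δ0−h0·(2M0+M1)/6=34/15
seg 1: a=4, c=M1/2=-23/20, d=(M2−M1)/(6·3)=23/180, b=Δ1−h1·(2M1+M2)/6=-1/30
t_q=11/4 → seg 1, τ=3/4; S=4+-1/30·τ+-23/20·τ²+23/180·τ³=4329/1280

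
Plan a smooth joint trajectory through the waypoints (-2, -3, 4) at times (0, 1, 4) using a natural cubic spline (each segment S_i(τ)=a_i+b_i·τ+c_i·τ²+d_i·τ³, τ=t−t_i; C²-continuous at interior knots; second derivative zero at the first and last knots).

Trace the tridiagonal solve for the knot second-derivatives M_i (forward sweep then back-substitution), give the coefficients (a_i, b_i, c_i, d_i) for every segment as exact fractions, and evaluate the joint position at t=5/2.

  seg 0: a=-2 b=-17/12 c=0 d=5/12
  seg 1: a=-3 b=-1/6 c=5/4 d=-5/36
S(5/2) = -29/32

Δ: Δ0=-1, Δ1=7/3
row 1: diag=8, rhs=20; c'=3/8, d'=5/2
back: M1=5/2
M: M0=0, M1=5/2, M2=0
seg 0: a=-2, c=M0/2=0, d=(M1−M0)/(6·1)=5/12, b=Δ0−h0·(2M0+M1)/6=-17/12
seg 1: a=-3, c=M1/2=5/4, d=(M2−M1)/(6·3)=-5/36, b=Δ1−h1·(2M1+M2)/6=-1/6
t_q=5/2 → seg 1, τ=3/2; S=-3+-1/6·τ+5/4·τ²+-5/36·τ³=-29/32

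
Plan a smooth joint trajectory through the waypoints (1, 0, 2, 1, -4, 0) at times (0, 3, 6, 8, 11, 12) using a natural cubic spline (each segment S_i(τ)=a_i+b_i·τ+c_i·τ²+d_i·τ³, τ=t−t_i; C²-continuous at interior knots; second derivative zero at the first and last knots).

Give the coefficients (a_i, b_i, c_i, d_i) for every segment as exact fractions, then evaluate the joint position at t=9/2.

  seg 0: a=1 b=-3203/4998 c=0 d=1537/44982
  seg 1: a=0 b=704/2499 c=1537/4998 d=-2687/44982
  seg 2: a=2 b=367/714 c=-575/2499 d=-346/2499
  seg 3: a=1 b=-3445/1666 c=-2651/2499 d=17911/44982
  seg 4: a=-4 b=1931/833 c=4203/1666 d=-1401/1666
S(9/2) = 12167/13328

Δ: Δ0=-1/3, Δ1=2/3, Δ2=-1/2, Δ3=-5/3, Δ4=4
row 1: diag=12, rhs=6; c'=1/4, d'=1/2
row 2: denom=10−3·1/4=37/4; d'=(-7−3·1/2)/(37/4)=-34/37
row 3: denom=10−2·8/37=354/37; d'=(-7−2·-34/37)/(354/37)=-191/354
row 4: denom=8−3·37/118=833/118; d'=(34−3·-191/354)/(833/118)=4203/833
back: M4=4203/833
back: M3=-191/354−37/118·4203/833=-5302/2499
back: M2=-34/37−8/37·-5302/2499=-1150/2499
back: M1=1/2−1/4·-1150/2499=1537/2499
M: M0=0, M1=1537/2499, M2=-1150/2499, M3=-5302/2499, M4=4203/833, M5=0
seg 0: a=1, c=M0/2=0, d=(M1−M0)/(6·3)=1537/44982, b=Δ0−h0·(2M0+M1)/6=-3203/4998
seg 1: a=0, c=M1/2=1537/4998, d=(M2−M1)/(6·3)=-2687/44982, b=Δ1−h1·(2M1+M2)/6=704/2499
seg 2: a=2, c=M2/2=-575/2499, d=(M3−M2)/(6·2)=-346/2499, b=Δ2−h2·(2M2+M3)/6=367/714
seg 3: a=1, c=M3/2=-2651/2499, d=(M4−M3)/(6·3)=17911/44982, b=Δ3−h3·(2M3+M4)/6=-3445/1666
seg 4: a=-4, c=M4/2=4203/1666, d=(M5−M4)/(6·1)=-1401/1666, b=Δ4−h4·(2M4+M5)/6=1931/833
t_q=9/2 → seg 1, τ=3/2; S=0+704/2499·τ+1537/4998·τ²+-2687/44982·τ³=12167/13328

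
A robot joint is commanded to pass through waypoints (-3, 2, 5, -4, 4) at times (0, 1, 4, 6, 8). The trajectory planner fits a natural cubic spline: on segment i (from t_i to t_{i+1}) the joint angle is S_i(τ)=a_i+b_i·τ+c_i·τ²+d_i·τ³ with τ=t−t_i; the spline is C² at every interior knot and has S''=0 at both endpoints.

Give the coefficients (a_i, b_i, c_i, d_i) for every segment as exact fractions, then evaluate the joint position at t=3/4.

  seg 0: a=-3 b=2801/536 c=0 d=-121/536
  seg 1: a=2 b=1219/268 c=-363/536 d=-271/1608
  seg 2: a=5 b=-2179/536 c=-147/67 d=2119/2144
  seg 3: a=-4 b=-263/268 c=4005/1072 d=-1335/2144
S(3/4) = 28269/34304

Δ: Δ0=5, Δ1=1, Δ2=-9/2, Δ3=4
row 1: diag=8, rhs=-24; c'=3/8, d'=-3
row 2: denom=10−3·3/8=71/8; d'=(-33−3·-3)/(71/8)=-192/71
row 3: denom=8−2·16/71=536/71; d'=(51−2·-192/71)/(536/71)=4005/536
back: M3=4005/536
back: M2=-192/71−16/71·4005/536=-294/67
back: M1=-3−3/8·-294/67=-363/268
M: M0=0, M1=-363/268, M2=-294/67, M3=4005/536, M4=0
seg 0: a=-3, c=M0/2=0, d=(M1−M0)/(6·1)=-121/536, b=Δ0−h0·(2M0+M1)/6=2801/536
seg 1: a=2, c=M1/2=-363/536, d=(M2−M1)/(6·3)=-271/1608, b=Δ1−h1·(2M1+M2)/6=1219/268
seg 2: a=5, c=M2/2=-147/67, d=(M3−M2)/(6·2)=2119/2144, b=Δ2−h2·(2M2+M3)/6=-2179/536
seg 3: a=-4, c=M3/2=4005/1072, d=(M4−M3)/(6·2)=-1335/2144, b=Δ3−h3·(2M3+M4)/6=-263/268
t_q=3/4 → seg 0, τ=3/4; S=-3+2801/536·τ+0·τ²+-121/536·τ³=28269/34304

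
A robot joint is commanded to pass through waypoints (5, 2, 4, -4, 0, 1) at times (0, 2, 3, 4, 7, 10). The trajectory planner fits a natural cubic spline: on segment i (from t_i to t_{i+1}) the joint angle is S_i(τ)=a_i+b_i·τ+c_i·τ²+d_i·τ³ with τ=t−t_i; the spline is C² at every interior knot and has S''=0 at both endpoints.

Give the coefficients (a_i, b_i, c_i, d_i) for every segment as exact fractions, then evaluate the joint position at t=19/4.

  seg 0: a=5 b=-14431/3858 c=0 d=2161/3858
  seg 1: a=2 b=11501/3858 c=2161/643 d=-16751/3858
  seg 2: a=4 b=-6410/1929 c=-12429/1286 d=19243/3858
  seg 3: a=-4 b=-29665/3858 c=3407/643 d=-8839/11574
  seg 4: a=0 b=6718/1929 c=-2025/1286 d=225/1286
S(19/4) = -585069/82304

Δ: Δ0=-3/2, Δ1=2, Δ2=-8, Δ3=4/3, Δ4=1/3
row 1: diag=6, rhs=21; c'=1/6, d'=7/2
row 2: denom=4−1·1/6=23/6; d'=(-60−1·7/2)/(23/6)=-381/23
row 3: denom=8−1·6/23=178/23; d'=(56−1·-381/23)/(178/23)=1669/178
row 4: denom=12−3·69/178=1929/178; d'=(-6−3·1669/178)/(1929/178)=-2025/643
back: M4=-2025/643
back: M3=1669/178−69/178·-2025/643=6814/643
back: M2=-381/23−6/23·6814/643=-12429/643
back: M1=7/2−1/6·-12429/643=4322/643
M: M0=0, M1=4322/643, M2=-12429/643, M3=6814/643, M4=-2025/643, M5=0
seg 0: a=5, c=M0/2=0, d=(M1−M0)/(6·2)=2161/3858, b=Δ0−h0·(2M0+M1)/6=-14431/3858
seg 1: a=2, c=M1/2=2161/643, d=(M2−M1)/(6·1)=-16751/3858, b=Δ1−h1·(2M1+M2)/6=11501/3858
seg 2: a=4, c=M2/2=-12429/1286, d=(M3−M2)/(6·1)=19243/3858, b=Δ2−h2·(2M2+M3)/6=-6410/1929
seg 3: a=-4, c=M3/2=3407/643, d=(M4−M3)/(6·3)=-8839/11574, b=Δ3−h3·(2M3+M4)/6=-29665/3858
seg 4: a=0, c=M4/2=-2025/1286, d=(M5−M4)/(6·3)=225/1286, b=Δ4−h4·(2M4+M5)/6=6718/1929
t_q=19/4 → seg 3, τ=3/4; S=-4+-29665/3858·τ+3407/643·τ²+-8839/11574·τ³=-585069/82304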